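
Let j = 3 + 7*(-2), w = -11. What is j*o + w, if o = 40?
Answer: -451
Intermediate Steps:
j = -11 (j = 3 - 14 = -11)
j*o + w = -11*40 - 11 = -440 - 11 = -451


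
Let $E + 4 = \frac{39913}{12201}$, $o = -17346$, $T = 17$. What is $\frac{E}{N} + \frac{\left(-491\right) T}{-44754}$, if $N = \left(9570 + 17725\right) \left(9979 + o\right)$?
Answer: $\frac{6826189852074923}{36599891542323270} \approx 0.18651$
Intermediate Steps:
$N = -201082265$ ($N = \left(9570 + 17725\right) \left(9979 - 17346\right) = 27295 \left(-7367\right) = -201082265$)
$E = - \frac{8891}{12201}$ ($E = -4 + \frac{39913}{12201} = - \frac{8891}{12201} \approx -0.72871$)
$\frac{E}{N} + \frac{\left(-491\right) T}{-44754} = - \frac{8891}{12201 \left(-201082265\right)} + \frac{\left(-491\right) 17}{-44754} = \left(- \frac{8891}{12201}\right) \left(- \frac{1}{201082265}\right) - - \frac{8347}{44754} = \frac{8891}{2453404715265} + \frac{8347}{44754} = \frac{6826189852074923}{36599891542323270}$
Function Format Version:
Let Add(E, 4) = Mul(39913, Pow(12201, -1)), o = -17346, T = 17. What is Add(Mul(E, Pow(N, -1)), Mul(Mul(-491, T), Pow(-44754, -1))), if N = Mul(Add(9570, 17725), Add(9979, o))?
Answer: Rational(6826189852074923, 36599891542323270) ≈ 0.18651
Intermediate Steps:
N = -201082265 (N = Mul(Add(9570, 17725), Add(9979, -17346)) = Mul(27295, -7367) = -201082265)
E = Rational(-8891, 12201) (E = Add(-4, Mul(39913, Pow(12201, -1))) = Add(-4, Mul(39913, Rational(1, 12201))) = Add(-4, Rational(39913, 12201)) = Rational(-8891, 12201) ≈ -0.72871)
Add(Mul(E, Pow(N, -1)), Mul(Mul(-491, T), Pow(-44754, -1))) = Add(Mul(Rational(-8891, 12201), Pow(-201082265, -1)), Mul(Mul(-491, 17), Pow(-44754, -1))) = Add(Mul(Rational(-8891, 12201), Rational(-1, 201082265)), Mul(-8347, Rational(-1, 44754))) = Add(Rational(8891, 2453404715265), Rational(8347, 44754)) = Rational(6826189852074923, 36599891542323270)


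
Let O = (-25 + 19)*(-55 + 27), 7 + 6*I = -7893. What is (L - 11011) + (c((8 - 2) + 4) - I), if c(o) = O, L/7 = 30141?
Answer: 604382/3 ≈ 2.0146e+5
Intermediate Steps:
I = -3950/3 (I = -7/6 + (⅙)*(-7893) = -7/6 - 2631/2 = -3950/3 ≈ -1316.7)
L = 210987 (L = 7*30141 = 210987)
O = 168 (O = -6*(-28) = 168)
c(o) = 168
(L - 11011) + (c((8 - 2) + 4) - I) = (210987 - 11011) + (168 - 1*(-3950/3)) = 199976 + (168 + 3950/3) = 199976 + 4454/3 = 604382/3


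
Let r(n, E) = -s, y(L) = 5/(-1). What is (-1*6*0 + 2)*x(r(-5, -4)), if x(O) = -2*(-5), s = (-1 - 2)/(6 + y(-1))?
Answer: 20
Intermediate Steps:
y(L) = -5 (y(L) = 5*(-1) = -5)
s = -3 (s = (-1 - 2)/(6 - 5) = -3/1 = -3*1 = -3)
r(n, E) = 3 (r(n, E) = -1*(-3) = 3)
x(O) = 10
(-1*6*0 + 2)*x(r(-5, -4)) = (-1*6*0 + 2)*10 = (-6*0 + 2)*10 = (0 + 2)*10 = 2*10 = 20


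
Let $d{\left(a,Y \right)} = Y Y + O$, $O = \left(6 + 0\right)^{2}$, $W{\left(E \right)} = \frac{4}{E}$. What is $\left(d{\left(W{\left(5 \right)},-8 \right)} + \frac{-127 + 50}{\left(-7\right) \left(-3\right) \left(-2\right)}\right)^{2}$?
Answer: $\frac{373321}{36} \approx 10370.0$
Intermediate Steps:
$O = 36$ ($O = 6^{2} = 36$)
$d{\left(a,Y \right)} = 36 + Y^{2}$ ($d{\left(a,Y \right)} = Y Y + 36 = Y^{2} + 36 = 36 + Y^{2}$)
$\left(d{\left(W{\left(5 \right)},-8 \right)} + \frac{-127 + 50}{\left(-7\right) \left(-3\right) \left(-2\right)}\right)^{2} = \left(\left(36 + \left(-8\right)^{2}\right) + \frac{-127 + 50}{\left(-7\right) \left(-3\right) \left(-2\right)}\right)^{2} = \left(\left(36 + 64\right) - \frac{77}{21 \left(-2\right)}\right)^{2} = \left(100 - \frac{77}{-42}\right)^{2} = \left(100 - - \frac{11}{6}\right)^{2} = \left(100 + \frac{11}{6}\right)^{2} = \left(\frac{611}{6}\right)^{2} = \frac{373321}{36}$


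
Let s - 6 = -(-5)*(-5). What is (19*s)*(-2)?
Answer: 722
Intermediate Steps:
s = -19 (s = 6 - (-5)*(-5) = 6 - 1*25 = 6 - 25 = -19)
(19*s)*(-2) = (19*(-19))*(-2) = -361*(-2) = 722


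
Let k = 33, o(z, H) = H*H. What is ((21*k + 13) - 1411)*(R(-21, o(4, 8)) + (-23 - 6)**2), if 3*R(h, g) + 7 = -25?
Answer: -585385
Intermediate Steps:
o(z, H) = H**2
R(h, g) = -32/3 (R(h, g) = -7/3 + (1/3)*(-25) = -7/3 - 25/3 = -32/3)
((21*k + 13) - 1411)*(R(-21, o(4, 8)) + (-23 - 6)**2) = ((21*33 + 13) - 1411)*(-32/3 + (-23 - 6)**2) = ((693 + 13) - 1411)*(-32/3 + (-29)**2) = (706 - 1411)*(-32/3 + 841) = -705*2491/3 = -585385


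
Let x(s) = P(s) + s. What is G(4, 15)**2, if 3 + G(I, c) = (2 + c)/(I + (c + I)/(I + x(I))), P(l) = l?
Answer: 9/4489 ≈ 0.0020049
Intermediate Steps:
x(s) = 2*s (x(s) = s + s = 2*s)
G(I, c) = -3 + (2 + c)/(I + (I + c)/(3*I)) (G(I, c) = -3 + (2 + c)/(I + (c + I)/(I + 2*I)) = -3 + (2 + c)/(I + (I + c)/((3*I))) = -3 + (2 + c)/(I + (I + c)*(1/(3*I))) = -3 + (2 + c)/(I + (I + c)/(3*I)))
G(4, 15)**2 = (3*(4 - 1*15 - 3*4**2 + 4*15)/(4 + 15 + 3*4**2))**2 = (3*(4 - 15 - 3*16 + 60)/(4 + 15 + 3*16))**2 = (3*(4 - 15 - 48 + 60)/(4 + 15 + 48))**2 = (3*1/67)**2 = (3*(1/67)*1)**2 = (3/67)**2 = 9/4489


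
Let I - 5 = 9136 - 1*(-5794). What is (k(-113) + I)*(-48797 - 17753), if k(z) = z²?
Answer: -1843701200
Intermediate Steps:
I = 14935 (I = 5 + (9136 - 1*(-5794)) = 5 + (9136 + 5794) = 5 + 14930 = 14935)
(k(-113) + I)*(-48797 - 17753) = ((-113)² + 14935)*(-48797 - 17753) = (12769 + 14935)*(-66550) = 27704*(-66550) = -1843701200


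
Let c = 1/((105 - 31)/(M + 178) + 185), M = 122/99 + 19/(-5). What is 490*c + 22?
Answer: 2144820/87037 ≈ 24.643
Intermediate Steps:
M = -1271/495 (M = 122*(1/99) + 19*(-⅕) = 122/99 - 19/5 = -1271/495 ≈ -2.5677)
c = 2347/435185 (c = 1/((105 - 31)/(-1271/495 + 178) + 185) = 1/(74/(86839/495) + 185) = 1/(74*(495/86839) + 185) = 1/(990/2347 + 185) = 1/(435185/2347) = 2347/435185 ≈ 0.0053931)
490*c + 22 = 490*(2347/435185) + 22 = 230006/87037 + 22 = 2144820/87037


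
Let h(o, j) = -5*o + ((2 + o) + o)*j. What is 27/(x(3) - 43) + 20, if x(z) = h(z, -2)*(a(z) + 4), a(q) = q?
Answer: 5173/260 ≈ 19.896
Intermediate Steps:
h(o, j) = -5*o + j*(2 + 2*o) (h(o, j) = -5*o + (2 + 2*o)*j = -5*o + j*(2 + 2*o))
x(z) = (-4 - 9*z)*(4 + z) (x(z) = (-5*z + 2*(-2) + 2*(-2)*z)*(z + 4) = (-5*z - 4 - 4*z)*(4 + z) = (-4 - 9*z)*(4 + z))
27/(x(3) - 43) + 20 = 27/(-(4 + 3)*(4 + 9*3) - 43) + 20 = 27/(-1*7*(4 + 27) - 43) + 20 = 27/(-1*7*31 - 43) + 20 = 27/(-217 - 43) + 20 = 27/(-260) + 20 = -1/260*27 + 20 = -27/260 + 20 = 5173/260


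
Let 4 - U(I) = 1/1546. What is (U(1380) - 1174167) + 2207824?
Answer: 1598039905/1546 ≈ 1.0337e+6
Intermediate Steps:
U(I) = 6183/1546 (U(I) = 4 - 1/1546 = 6183/1546)
(U(1380) - 1174167) + 2207824 = (6183/1546 - 1174167) + 2207824 = -1815255999/1546 + 2207824 = 1598039905/1546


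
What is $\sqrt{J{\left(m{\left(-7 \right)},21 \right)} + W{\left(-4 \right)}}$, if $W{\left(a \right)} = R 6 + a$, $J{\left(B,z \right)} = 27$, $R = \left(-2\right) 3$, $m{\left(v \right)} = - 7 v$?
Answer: $i \sqrt{13} \approx 3.6056 i$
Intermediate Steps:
$R = -6$
$W{\left(a \right)} = -36 + a$ ($W{\left(a \right)} = \left(-6\right) 6 + a = -36 + a$)
$\sqrt{J{\left(m{\left(-7 \right)},21 \right)} + W{\left(-4 \right)}} = \sqrt{27 - 40} = \sqrt{-13} = i \sqrt{13}$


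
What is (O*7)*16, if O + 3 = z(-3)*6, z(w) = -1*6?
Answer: -4368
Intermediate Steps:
z(w) = -6
O = -39 (O = -3 - 6*6 = -3 - 36 = -39)
(O*7)*16 = -39*7*16 = -273*16 = -4368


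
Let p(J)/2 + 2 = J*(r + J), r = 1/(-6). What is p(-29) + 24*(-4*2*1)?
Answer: 4487/3 ≈ 1495.7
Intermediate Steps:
r = -⅙ ≈ -0.16667
p(J) = -4 + 2*J*(-⅙ + J) (p(J) = -4 + 2*(J*(-⅙ + J)) = -4 + 2*J*(-⅙ + J))
p(-29) + 24*(-4*2*1) = (-4 + 2*(-29)² - ⅓*(-29)) + 24*(-4*2*1) = (-4 + 2*841 + 29/3) + 24*(-8*1) = (-4 + 1682 + 29/3) + 24*(-8) = 5063/3 - 192 = 4487/3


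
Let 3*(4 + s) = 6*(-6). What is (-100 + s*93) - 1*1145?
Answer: -2733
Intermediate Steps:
s = -16 (s = -4 + (6*(-6))/3 = -4 + (1/3)*(-36) = -4 - 12 = -16)
(-100 + s*93) - 1*1145 = (-100 - 16*93) - 1*1145 = (-100 - 1488) - 1145 = -1588 - 1145 = -2733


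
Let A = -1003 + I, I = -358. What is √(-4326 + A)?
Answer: 11*I*√47 ≈ 75.412*I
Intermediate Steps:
A = -1361 (A = -1003 - 358 = -1361)
√(-4326 + A) = √(-4326 - 1361) = √(-5687) = 11*I*√47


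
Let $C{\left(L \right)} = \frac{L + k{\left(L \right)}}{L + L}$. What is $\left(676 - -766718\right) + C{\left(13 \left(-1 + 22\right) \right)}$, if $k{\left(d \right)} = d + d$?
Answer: $\frac{1534791}{2} \approx 7.674 \cdot 10^{5}$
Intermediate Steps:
$k{\left(d \right)} = 2 d$
$C{\left(L \right)} = \frac{3}{2}$ ($C{\left(L \right)} = \frac{L + 2 L}{L + L} = \frac{3 L}{2 L} = 3 L \frac{1}{2 L} = \frac{3}{2}$)
$\left(676 - -766718\right) + C{\left(13 \left(-1 + 22\right) \right)} = \left(676 - -766718\right) + \frac{3}{2} = \left(676 + 766718\right) + \frac{3}{2} = 767394 + \frac{3}{2} = \frac{1534791}{2}$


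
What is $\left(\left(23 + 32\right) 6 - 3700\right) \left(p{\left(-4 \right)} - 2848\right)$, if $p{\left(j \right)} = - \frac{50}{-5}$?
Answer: $9564060$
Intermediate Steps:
$p{\left(j \right)} = 10$ ($p{\left(j \right)} = \left(-50\right) \left(- \frac{1}{5}\right) = 10$)
$\left(\left(23 + 32\right) 6 - 3700\right) \left(p{\left(-4 \right)} - 2848\right) = \left(\left(23 + 32\right) 6 - 3700\right) \left(10 - 2848\right) = \left(55 \cdot 6 - 3700\right) \left(-2838\right) = \left(330 - 3700\right) \left(-2838\right) = \left(-3370\right) \left(-2838\right) = 9564060$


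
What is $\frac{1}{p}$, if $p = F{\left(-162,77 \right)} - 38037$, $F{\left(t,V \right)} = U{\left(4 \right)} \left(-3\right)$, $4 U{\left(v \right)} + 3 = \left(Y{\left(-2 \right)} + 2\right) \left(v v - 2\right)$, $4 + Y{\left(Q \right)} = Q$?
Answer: $- \frac{4}{151971} \approx -2.6321 \cdot 10^{-5}$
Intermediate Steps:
$Y{\left(Q \right)} = -4 + Q$
$U{\left(v \right)} = \frac{5}{4} - v^{2}$ ($U{\left(v \right)} = - \frac{3}{4} + \frac{\left(\left(-4 - 2\right) + 2\right) \left(v v - 2\right)}{4} = - \frac{3}{4} + \frac{\left(-6 + 2\right) \left(v^{2} - 2\right)}{4} = - \frac{3}{4} + \frac{\left(-4\right) \left(-2 + v^{2}\right)}{4} = - \frac{3}{4} + \frac{8 - 4 v^{2}}{4} = - \frac{3}{4} - \left(-2 + v^{2}\right) = \frac{5}{4} - v^{2}$)
$F{\left(t,V \right)} = \frac{177}{4}$ ($F{\left(t,V \right)} = \left(\frac{5}{4} - 4^{2}\right) \left(-3\right) = \left(\frac{5}{4} - 16\right) \left(-3\right) = \left(- \frac{59}{4}\right) \left(-3\right) = \frac{177}{4}$)
$p = - \frac{151971}{4}$ ($p = \frac{177}{4} - 38037 = - \frac{151971}{4} \approx -37993.0$)
$\frac{1}{p} = \frac{1}{- \frac{151971}{4}} = - \frac{4}{151971}$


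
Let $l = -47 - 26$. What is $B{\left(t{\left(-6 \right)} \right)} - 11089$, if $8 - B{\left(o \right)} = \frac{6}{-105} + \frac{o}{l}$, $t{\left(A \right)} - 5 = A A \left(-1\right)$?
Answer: $- \frac{28312894}{2555} \approx -11081.0$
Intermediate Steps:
$l = -73$
$t{\left(A \right)} = 5 - A^{2}$ ($t{\left(A \right)} = 5 + A A \left(-1\right) = 5 + A^{2} \left(-1\right) = 5 - A^{2}$)
$B{\left(o \right)} = \frac{282}{35} + \frac{o}{73}$ ($B{\left(o \right)} = 8 - \left(\frac{6}{-105} + \frac{o}{-73}\right) = 8 - \left(6 \left(- \frac{1}{105}\right) + o \left(- \frac{1}{73}\right)\right) = 8 - \left(- \frac{2}{35} - \frac{o}{73}\right) = 8 + \left(\frac{2}{35} + \frac{o}{73}\right) = \frac{282}{35} + \frac{o}{73}$)
$B{\left(t{\left(-6 \right)} \right)} - 11089 = \left(\frac{282}{35} + \frac{5 - \left(-6\right)^{2}}{73}\right) - 11089 = \left(\frac{282}{35} + \frac{5 - 36}{73}\right) - 11089 = \left(\frac{282}{35} + \frac{1}{73} \left(-31\right)\right) - 11089 = \left(\frac{282}{35} - \frac{31}{73}\right) - 11089 = \frac{19501}{2555} - 11089 = - \frac{28312894}{2555}$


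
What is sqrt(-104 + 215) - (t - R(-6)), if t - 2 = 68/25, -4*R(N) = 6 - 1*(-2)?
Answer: -168/25 + sqrt(111) ≈ 3.8157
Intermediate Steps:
R(N) = -2 (R(N) = -(6 - 1*(-2))/4 = -(6 + 2)/4 = -1/4*8 = -2)
t = 118/25 (t = 2 + 68/25 = 118/25 ≈ 4.7200)
sqrt(-104 + 215) - (t - R(-6)) = sqrt(-104 + 215) - (118/25 - 1*(-2)) = sqrt(111) - (118/25 + 2) = sqrt(111) - 1*168/25 = sqrt(111) - 168/25 = -168/25 + sqrt(111)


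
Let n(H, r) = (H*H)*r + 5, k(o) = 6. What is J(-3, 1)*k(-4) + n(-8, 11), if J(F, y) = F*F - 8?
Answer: 715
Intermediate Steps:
J(F, y) = -8 + F² (J(F, y) = F² - 8 = -8 + F²)
n(H, r) = 5 + r*H² (n(H, r) = H²*r + 5 = r*H² + 5 = 5 + r*H²)
J(-3, 1)*k(-4) + n(-8, 11) = (-8 + (-3)²)*6 + (5 + 11*(-8)²) = (-8 + 9)*6 + (5 + 11*64) = 1*6 + (5 + 704) = 6 + 709 = 715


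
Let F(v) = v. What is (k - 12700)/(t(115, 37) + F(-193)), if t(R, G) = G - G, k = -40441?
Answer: 53141/193 ≈ 275.34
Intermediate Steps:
t(R, G) = 0
(k - 12700)/(t(115, 37) + F(-193)) = (-40441 - 12700)/(0 - 193) = -53141/(-193) = -53141*(-1/193) = 53141/193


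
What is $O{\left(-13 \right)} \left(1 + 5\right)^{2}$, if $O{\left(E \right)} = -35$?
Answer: $-1260$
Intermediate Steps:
$O{\left(-13 \right)} \left(1 + 5\right)^{2} = - 35 \left(1 + 5\right)^{2} = - 35 \cdot 6^{2} = \left(-35\right) 36 = -1260$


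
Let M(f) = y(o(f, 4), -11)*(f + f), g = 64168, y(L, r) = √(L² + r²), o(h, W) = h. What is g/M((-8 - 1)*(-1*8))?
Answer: 8021*√5305/95490 ≈ 6.1181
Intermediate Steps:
M(f) = 2*f*√(121 + f²) (M(f) = √(f² + (-11)²)*(f + f) = √(f² + 121)*(2*f) = √(121 + f²)*(2*f) = 2*f*√(121 + f²))
g/M((-8 - 1)*(-1*8)) = 64168/((2*((-8 - 1)*(-1*8))*√(121 + ((-8 - 1)*(-1*8))²))) = 64168/((2*(-9*(-8))*√(121 + (-9*(-8))²))) = 64168/((2*72*√(121 + 72²))) = 64168/((2*72*√(121 + 5184))) = 64168/((2*72*√5305)) = 64168/((144*√5305)) = 64168*(√5305/763920) = 8021*√5305/95490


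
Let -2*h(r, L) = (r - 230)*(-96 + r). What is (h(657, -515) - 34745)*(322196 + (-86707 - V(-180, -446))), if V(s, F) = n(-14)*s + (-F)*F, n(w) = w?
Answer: -133468444745/2 ≈ -6.6734e+10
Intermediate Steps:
h(r, L) = -(-230 + r)*(-96 + r)/2 (h(r, L) = -(r - 230)*(-96 + r)/2 = -(-230 + r)*(-96 + r)/2)
V(s, F) = -F**2 - 14*s (V(s, F) = -14*s + (-F)*F = -14*s - F**2 = -F**2 - 14*s)
(h(657, -515) - 34745)*(322196 + (-86707 - V(-180, -446))) = ((-11040 + 163*657 - 1/2*657**2) - 34745)*(322196 + (-86707 - (-1*(-446)**2 - 14*(-180)))) = ((-11040 + 107091 - 1/2*431649) - 34745)*(322196 + (-86707 - (-1*198916 + 2520))) = ((-11040 + 107091 - 431649/2) - 34745)*(322196 + (-86707 - (-198916 + 2520))) = (-239547/2 - 34745)*(322196 + (-86707 - 1*(-196396))) = -309037*(322196 + (-86707 + 196396))/2 = -309037*(322196 + 109689)/2 = -309037/2*431885 = -133468444745/2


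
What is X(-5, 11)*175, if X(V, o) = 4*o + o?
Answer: 9625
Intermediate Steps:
X(V, o) = 5*o
X(-5, 11)*175 = (5*11)*175 = 55*175 = 9625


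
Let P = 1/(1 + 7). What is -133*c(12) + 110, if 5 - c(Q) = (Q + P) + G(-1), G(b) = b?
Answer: 7397/8 ≈ 924.63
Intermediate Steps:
P = ⅛ (P = 1/8 = ⅛ ≈ 0.12500)
c(Q) = 47/8 - Q (c(Q) = 5 - ((Q + ⅛) - 1) = 5 - ((⅛ + Q) - 1) = 5 - (-7/8 + Q) = 5 + (7/8 - Q) = 47/8 - Q)
-133*c(12) + 110 = -133*(47/8 - 1*12) + 110 = -133*(47/8 - 12) + 110 = -133*(-49/8) + 110 = 6517/8 + 110 = 7397/8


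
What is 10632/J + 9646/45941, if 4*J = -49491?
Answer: -70304222/108269811 ≈ -0.64934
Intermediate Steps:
J = -49491/4 (J = (¼)*(-49491) = -49491/4 ≈ -12373.)
10632/J + 9646/45941 = 10632/(-49491/4) + 9646/45941 = 10632*(-4/49491) + 9646*(1/45941) = -14176/16497 + 1378/6563 = -70304222/108269811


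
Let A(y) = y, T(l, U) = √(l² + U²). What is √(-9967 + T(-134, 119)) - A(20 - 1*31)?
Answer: 11 + √(-9967 + √32117) ≈ 11.0 + 98.933*I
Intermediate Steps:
T(l, U) = √(U² + l²)
√(-9967 + T(-134, 119)) - A(20 - 1*31) = √(-9967 + √(119² + (-134)²)) - (20 - 1*31) = √(-9967 + √(14161 + 17956)) - (20 - 31) = √(-9967 + √32117) - 1*(-11) = √(-9967 + √32117) + 11 = 11 + √(-9967 + √32117)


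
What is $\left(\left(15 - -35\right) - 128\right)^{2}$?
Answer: $6084$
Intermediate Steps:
$\left(\left(15 - -35\right) - 128\right)^{2} = \left(\left(15 + 35\right) - 128\right)^{2} = \left(50 - 128\right)^{2} = \left(-78\right)^{2} = 6084$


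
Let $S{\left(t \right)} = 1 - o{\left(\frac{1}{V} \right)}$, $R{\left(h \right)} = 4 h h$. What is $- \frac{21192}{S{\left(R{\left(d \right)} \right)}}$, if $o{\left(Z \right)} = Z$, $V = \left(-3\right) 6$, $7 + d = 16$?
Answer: $- \frac{381456}{19} \approx -20077.0$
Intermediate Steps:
$d = 9$ ($d = -7 + 16 = 9$)
$V = -18$
$R{\left(h \right)} = 4 h^{2}$
$S{\left(t \right)} = \frac{19}{18}$ ($S{\left(t \right)} = 1 - \frac{1}{-18} = 1 - - \frac{1}{18} = 1 + \frac{1}{18} = \frac{19}{18}$)
$- \frac{21192}{S{\left(R{\left(d \right)} \right)}} = - \frac{21192}{\frac{19}{18}} = \left(-21192\right) \frac{18}{19} = - \frac{381456}{19}$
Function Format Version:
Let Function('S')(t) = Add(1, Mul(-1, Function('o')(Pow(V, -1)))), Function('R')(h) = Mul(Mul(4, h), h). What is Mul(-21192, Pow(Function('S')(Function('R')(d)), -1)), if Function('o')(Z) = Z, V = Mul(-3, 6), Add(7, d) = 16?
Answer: Rational(-381456, 19) ≈ -20077.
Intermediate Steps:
d = 9 (d = Add(-7, 16) = 9)
V = -18
Function('R')(h) = Mul(4, Pow(h, 2))
Function('S')(t) = Rational(19, 18) (Function('S')(t) = Add(1, Mul(-1, Pow(-18, -1))) = Add(1, Mul(-1, Rational(-1, 18))) = Add(1, Rational(1, 18)) = Rational(19, 18))
Mul(-21192, Pow(Function('S')(Function('R')(d)), -1)) = Mul(-21192, Pow(Rational(19, 18), -1)) = Mul(-21192, Rational(18, 19)) = Rational(-381456, 19)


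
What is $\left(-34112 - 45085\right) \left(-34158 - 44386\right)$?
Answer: $6220449168$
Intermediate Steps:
$\left(-34112 - 45085\right) \left(-34158 - 44386\right) = - 79197 \left(-34158 - 44386\right) = \left(-79197\right) \left(-78544\right) = 6220449168$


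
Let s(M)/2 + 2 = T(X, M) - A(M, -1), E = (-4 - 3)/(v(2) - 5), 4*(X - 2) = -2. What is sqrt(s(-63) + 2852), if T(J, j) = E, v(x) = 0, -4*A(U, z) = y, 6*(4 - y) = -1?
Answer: sqrt(2567595)/30 ≈ 53.412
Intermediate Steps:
y = 25/6 (y = 4 - 1/6*(-1) = 4 + 1/6 = 25/6 ≈ 4.1667)
A(U, z) = -25/24 (A(U, z) = -1/4*25/6 = -25/24)
X = 3/2 (X = 2 + (1/4)*(-2) = 2 - 1/2 = 3/2 ≈ 1.5000)
E = 7/5 (E = (-4 - 3)/(0 - 5) = -7/(-5) = -7*(-1/5) = 7/5 ≈ 1.4000)
T(J, j) = 7/5
s(M) = 53/60 (s(M) = -4 + 2*(7/5 - 1*(-25/24)) = -4 + 2*(7/5 + 25/24) = -4 + 2*(293/120) = -4 + 293/60 = 53/60)
sqrt(s(-63) + 2852) = sqrt(53/60 + 2852) = sqrt(171173/60) = sqrt(2567595)/30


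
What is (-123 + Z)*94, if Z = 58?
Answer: -6110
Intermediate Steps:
(-123 + Z)*94 = (-123 + 58)*94 = -65*94 = -6110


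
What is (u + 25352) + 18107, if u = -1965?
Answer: 41494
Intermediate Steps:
(u + 25352) + 18107 = (-1965 + 25352) + 18107 = 23387 + 18107 = 41494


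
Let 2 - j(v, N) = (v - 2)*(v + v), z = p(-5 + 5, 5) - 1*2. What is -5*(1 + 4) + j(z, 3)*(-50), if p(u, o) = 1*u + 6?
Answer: 675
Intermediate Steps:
p(u, o) = 6 + u (p(u, o) = u + 6 = 6 + u)
z = 4 (z = (6 + (-5 + 5)) - 1*2 = (6 + 0) - 2 = 6 - 2 = 4)
j(v, N) = 2 - 2*v*(-2 + v) (j(v, N) = 2 - (v - 2)*(v + v) = 2 - (-2 + v)*2*v = 2 - 2*v*(-2 + v))
-5*(1 + 4) + j(z, 3)*(-50) = -5*(1 + 4) + (2 - 2*4**2 + 4*4)*(-50) = -5*5 + (2 - 2*16 + 16)*(-50) = -25 + (2 - 32 + 16)*(-50) = -25 - 14*(-50) = -25 + 700 = 675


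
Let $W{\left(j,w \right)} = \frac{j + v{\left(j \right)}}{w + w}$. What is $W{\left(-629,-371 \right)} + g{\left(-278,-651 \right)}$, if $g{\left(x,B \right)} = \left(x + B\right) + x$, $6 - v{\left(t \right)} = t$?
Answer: $- \frac{447800}{371} \approx -1207.0$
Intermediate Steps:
$v{\left(t \right)} = 6 - t$
$g{\left(x,B \right)} = B + 2 x$ ($g{\left(x,B \right)} = \left(B + x\right) + x = B + 2 x$)
$W{\left(j,w \right)} = \frac{3}{w}$ ($W{\left(j,w \right)} = \frac{j - \left(-6 + j\right)}{w + w} = \frac{6}{2 w} = 6 \frac{1}{2 w} = \frac{3}{w}$)
$W{\left(-629,-371 \right)} + g{\left(-278,-651 \right)} = \frac{3}{-371} + \left(-651 + 2 \left(-278\right)\right) = 3 \left(- \frac{1}{371}\right) - 1207 = - \frac{3}{371} - 1207 = - \frac{447800}{371}$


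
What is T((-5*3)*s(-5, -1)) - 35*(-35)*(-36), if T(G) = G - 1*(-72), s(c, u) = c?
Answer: -43953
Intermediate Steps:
T(G) = 72 + G (T(G) = G + 72 = 72 + G)
T((-5*3)*s(-5, -1)) - 35*(-35)*(-36) = (72 - 5*3*(-5)) - 35*(-35)*(-36) = (72 - 15*(-5)) + 1225*(-36) = (72 + 75) - 44100 = 147 - 44100 = -43953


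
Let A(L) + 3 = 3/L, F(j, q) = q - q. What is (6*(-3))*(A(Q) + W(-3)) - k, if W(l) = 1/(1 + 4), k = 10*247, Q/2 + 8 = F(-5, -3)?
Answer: -96649/40 ≈ -2416.2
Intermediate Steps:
F(j, q) = 0
Q = -16 (Q = -16 + 2*0 = -16 + 0 = -16)
A(L) = -3 + 3/L
k = 2470
W(l) = ⅕ (W(l) = 1/5 = ⅕)
(6*(-3))*(A(Q) + W(-3)) - k = (6*(-3))*((-3 + 3/(-16)) + ⅕) - 1*2470 = -18*((-3 + 3*(-1/16)) + ⅕) - 2470 = -18*((-3 - 3/16) + ⅕) - 2470 = -18*(-51/16 + ⅕) - 2470 = -18*(-239/80) - 2470 = 2151/40 - 2470 = -96649/40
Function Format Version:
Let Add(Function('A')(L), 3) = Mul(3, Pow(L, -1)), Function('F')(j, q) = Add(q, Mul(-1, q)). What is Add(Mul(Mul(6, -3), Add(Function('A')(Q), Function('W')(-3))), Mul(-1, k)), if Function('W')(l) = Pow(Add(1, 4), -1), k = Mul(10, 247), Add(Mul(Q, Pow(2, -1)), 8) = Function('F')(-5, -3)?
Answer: Rational(-96649, 40) ≈ -2416.2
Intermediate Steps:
Function('F')(j, q) = 0
Q = -16 (Q = Add(-16, Mul(2, 0)) = Add(-16, 0) = -16)
Function('A')(L) = Add(-3, Mul(3, Pow(L, -1)))
k = 2470
Function('W')(l) = Rational(1, 5) (Function('W')(l) = Pow(5, -1) = Rational(1, 5))
Add(Mul(Mul(6, -3), Add(Function('A')(Q), Function('W')(-3))), Mul(-1, k)) = Add(Mul(Mul(6, -3), Add(Add(-3, Mul(3, Pow(-16, -1))), Rational(1, 5))), Mul(-1, 2470)) = Add(Mul(-18, Add(Add(-3, Mul(3, Rational(-1, 16))), Rational(1, 5))), -2470) = Add(Mul(-18, Add(Add(-3, Rational(-3, 16)), Rational(1, 5))), -2470) = Add(Mul(-18, Add(Rational(-51, 16), Rational(1, 5))), -2470) = Add(Mul(-18, Rational(-239, 80)), -2470) = Add(Rational(2151, 40), -2470) = Rational(-96649, 40)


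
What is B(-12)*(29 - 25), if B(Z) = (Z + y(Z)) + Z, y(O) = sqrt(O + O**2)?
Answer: -96 + 8*sqrt(33) ≈ -50.044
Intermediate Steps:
B(Z) = sqrt(Z*(1 + Z)) + 2*Z (B(Z) = (Z + sqrt(Z*(1 + Z))) + Z = sqrt(Z*(1 + Z)) + 2*Z)
B(-12)*(29 - 25) = (sqrt(-12*(1 - 12)) + 2*(-12))*(29 - 25) = (sqrt(-12*(-11)) - 24)*4 = (sqrt(132) - 24)*4 = (2*sqrt(33) - 24)*4 = (-24 + 2*sqrt(33))*4 = -96 + 8*sqrt(33)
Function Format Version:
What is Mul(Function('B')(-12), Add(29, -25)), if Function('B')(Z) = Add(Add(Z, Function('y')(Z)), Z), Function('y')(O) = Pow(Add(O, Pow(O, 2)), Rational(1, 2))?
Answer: Add(-96, Mul(8, Pow(33, Rational(1, 2)))) ≈ -50.044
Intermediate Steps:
Function('B')(Z) = Add(Pow(Mul(Z, Add(1, Z)), Rational(1, 2)), Mul(2, Z)) (Function('B')(Z) = Add(Add(Z, Pow(Mul(Z, Add(1, Z)), Rational(1, 2))), Z) = Add(Pow(Mul(Z, Add(1, Z)), Rational(1, 2)), Mul(2, Z)))
Mul(Function('B')(-12), Add(29, -25)) = Mul(Add(Pow(Mul(-12, Add(1, -12)), Rational(1, 2)), Mul(2, -12)), Add(29, -25)) = Mul(Add(Pow(Mul(-12, -11), Rational(1, 2)), -24), 4) = Mul(Add(Pow(132, Rational(1, 2)), -24), 4) = Mul(Add(Mul(2, Pow(33, Rational(1, 2))), -24), 4) = Mul(Add(-24, Mul(2, Pow(33, Rational(1, 2)))), 4) = Add(-96, Mul(8, Pow(33, Rational(1, 2))))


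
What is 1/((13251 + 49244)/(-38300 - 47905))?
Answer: -17241/12499 ≈ -1.3794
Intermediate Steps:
1/((13251 + 49244)/(-38300 - 47905)) = 1/(62495/(-86205)) = 1/(62495*(-1/86205)) = 1/(-12499/17241) = -17241/12499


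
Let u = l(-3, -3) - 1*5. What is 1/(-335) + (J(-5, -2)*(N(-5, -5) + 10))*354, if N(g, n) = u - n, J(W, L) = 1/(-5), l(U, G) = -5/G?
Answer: -276711/335 ≈ -826.00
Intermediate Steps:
J(W, L) = -⅕
u = -10/3 (u = -5/(-3) - 1*5 = -5*(-⅓) - 5 = 5/3 - 5 = -10/3 ≈ -3.3333)
N(g, n) = -10/3 - n
1/(-335) + (J(-5, -2)*(N(-5, -5) + 10))*354 = 1/(-335) - ((-10/3 - 1*(-5)) + 10)/5*354 = -1/335 - ((-10/3 + 5) + 10)/5*354 = -1/335 - (5/3 + 10)/5*354 = -1/335 - ⅕*35/3*354 = -1/335 - 7/3*354 = -1/335 - 826 = -276711/335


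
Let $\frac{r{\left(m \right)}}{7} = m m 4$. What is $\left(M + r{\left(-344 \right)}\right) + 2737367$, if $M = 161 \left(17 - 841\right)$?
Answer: $5918111$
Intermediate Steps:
$r{\left(m \right)} = 28 m^{2}$ ($r{\left(m \right)} = 7 m m 4 = 7 m^{2} \cdot 4 = 7 \cdot 4 m^{2} = 28 m^{2}$)
$M = -132664$ ($M = 161 \left(-824\right) = -132664$)
$\left(M + r{\left(-344 \right)}\right) + 2737367 = \left(-132664 + 28 \left(-344\right)^{2}\right) + 2737367 = \left(-132664 + 28 \cdot 118336\right) + 2737367 = \left(-132664 + 3313408\right) + 2737367 = 3180744 + 2737367 = 5918111$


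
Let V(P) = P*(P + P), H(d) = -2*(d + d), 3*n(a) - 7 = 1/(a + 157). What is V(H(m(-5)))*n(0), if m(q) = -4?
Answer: 563200/471 ≈ 1195.8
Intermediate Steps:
n(a) = 7/3 + 1/(3*(157 + a)) (n(a) = 7/3 + 1/(3*(a + 157)) = 7/3 + 1/(3*(157 + a)))
H(d) = -4*d
V(P) = 2*P² (V(P) = P*(2*P) = 2*P²)
V(H(m(-5)))*n(0) = (2*(-4*(-4))²)*((1100 + 7*0)/(3*(157 + 0))) = (2*16²)*((⅓)*(1100 + 0)/157) = (2*256)*((⅓)*(1/157)*1100) = 512*(1100/471) = 563200/471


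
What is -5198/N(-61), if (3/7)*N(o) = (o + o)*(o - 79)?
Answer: -7797/59780 ≈ -0.13043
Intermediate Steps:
N(o) = 14*o*(-79 + o)/3 (N(o) = 7*((o + o)*(o - 79))/3 = 7*((2*o)*(-79 + o))/3 = 7*(2*o*(-79 + o))/3 = 14*o*(-79 + o)/3)
-5198/N(-61) = -5198*(-3/(854*(-79 - 61))) = -5198/((14/3)*(-61)*(-140)) = -5198/119560/3 = -5198*3/119560 = -7797/59780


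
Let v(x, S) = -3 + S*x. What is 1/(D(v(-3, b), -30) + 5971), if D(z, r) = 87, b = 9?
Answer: 1/6058 ≈ 0.00016507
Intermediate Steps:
1/(D(v(-3, b), -30) + 5971) = 1/(87 + 5971) = 1/6058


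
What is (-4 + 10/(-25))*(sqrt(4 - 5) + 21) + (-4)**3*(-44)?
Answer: 13618/5 - 22*I/5 ≈ 2723.6 - 4.4*I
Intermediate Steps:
(-4 + 10/(-25))*(sqrt(4 - 5) + 21) + (-4)**3*(-44) = (-4 + 10*(-1/25))*(sqrt(-1) + 21) - 64*(-44) = (-4 - 2/5)*(I + 21) + 2816 = -22*(21 + I)/5 + 2816 = (-462/5 - 22*I/5) + 2816 = 13618/5 - 22*I/5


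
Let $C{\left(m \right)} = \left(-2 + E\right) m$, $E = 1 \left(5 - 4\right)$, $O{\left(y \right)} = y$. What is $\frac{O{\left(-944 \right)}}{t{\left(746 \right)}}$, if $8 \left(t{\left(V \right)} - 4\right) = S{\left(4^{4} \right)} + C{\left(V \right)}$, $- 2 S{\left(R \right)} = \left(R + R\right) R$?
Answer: $\frac{3776}{33125} \approx 0.11399$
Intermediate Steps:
$S{\left(R \right)} = - R^{2}$ ($S{\left(R \right)} = - \frac{\left(R + R\right) R}{2} = - \frac{2 R R}{2} = - \frac{2 R^{2}}{2} = - R^{2}$)
$E = 1$ ($E = 1 \cdot 1 = 1$)
$C{\left(m \right)} = - m$ ($C{\left(m \right)} = \left(-2 + 1\right) m = - m$)
$t{\left(V \right)} = -8188 - \frac{V}{8}$ ($t{\left(V \right)} = 4 + \frac{- \left(4^{4}\right)^{2} - V}{8} = 4 + \frac{- 256^{2} - V}{8} = 4 + \frac{\left(-1\right) 65536 - V}{8} = 4 + \frac{-65536 - V}{8} = 4 - \left(8192 + \frac{V}{8}\right) = -8188 - \frac{V}{8}$)
$\frac{O{\left(-944 \right)}}{t{\left(746 \right)}} = - \frac{944}{-8188 - \frac{373}{4}} = - \frac{944}{- \frac{33125}{4}} = \left(-944\right) \left(- \frac{4}{33125}\right) = \frac{3776}{33125}$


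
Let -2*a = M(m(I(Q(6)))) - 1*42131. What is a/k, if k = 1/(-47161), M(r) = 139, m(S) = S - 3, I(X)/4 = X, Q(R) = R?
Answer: -990192356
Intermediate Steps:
I(X) = 4*X
m(S) = -3 + S
a = 20996 (a = -(139 - 1*42131)/2 = -(139 - 42131)/2 = -½*(-41992) = 20996)
k = -1/47161 ≈ -2.1204e-5
a/k = 20996/(-1/47161) = 20996*(-47161) = -990192356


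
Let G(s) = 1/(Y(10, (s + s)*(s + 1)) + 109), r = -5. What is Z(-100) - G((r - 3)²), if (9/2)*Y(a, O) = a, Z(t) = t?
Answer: -100109/1001 ≈ -100.01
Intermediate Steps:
Y(a, O) = 2*a/9
G(s) = 9/1001 (G(s) = 1/((2/9)*10 + 109) = 1/(20/9 + 109) = 1/(1001/9) = 9/1001)
Z(-100) - G((r - 3)²) = -100 - 1*9/1001 = -100 - 9/1001 = -100109/1001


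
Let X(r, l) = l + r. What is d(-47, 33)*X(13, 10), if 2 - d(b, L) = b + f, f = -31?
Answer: 1840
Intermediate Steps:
d(b, L) = 33 - b (d(b, L) = 2 - (b - 31) = 2 - (-31 + b) = 2 + (31 - b) = 33 - b)
d(-47, 33)*X(13, 10) = (33 - 1*(-47))*(10 + 13) = (33 + 47)*23 = 80*23 = 1840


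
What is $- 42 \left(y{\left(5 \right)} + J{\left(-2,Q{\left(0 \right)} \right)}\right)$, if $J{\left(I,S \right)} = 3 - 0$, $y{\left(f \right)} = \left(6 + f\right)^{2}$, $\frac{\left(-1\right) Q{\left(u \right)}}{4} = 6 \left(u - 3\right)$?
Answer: $-5208$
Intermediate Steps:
$Q{\left(u \right)} = 72 - 24 u$ ($Q{\left(u \right)} = - 4 \cdot 6 \left(u - 3\right) = - 4 \cdot 6 \left(-3 + u\right) = - 4 \left(-18 + 6 u\right) = 72 - 24 u$)
$J{\left(I,S \right)} = 3$ ($J{\left(I,S \right)} = 3 + 0 = 3$)
$- 42 \left(y{\left(5 \right)} + J{\left(-2,Q{\left(0 \right)} \right)}\right) = - 42 \left(\left(6 + 5\right)^{2} + 3\right) = - 42 \left(11^{2} + 3\right) = - 42 \left(121 + 3\right) = \left(-42\right) 124 = -5208$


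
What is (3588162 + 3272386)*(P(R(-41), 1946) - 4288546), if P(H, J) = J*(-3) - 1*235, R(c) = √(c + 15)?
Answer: -29463439791212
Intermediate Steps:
R(c) = √(15 + c)
P(H, J) = -235 - 3*J (P(H, J) = -3*J - 235 = -235 - 3*J)
(3588162 + 3272386)*(P(R(-41), 1946) - 4288546) = (3588162 + 3272386)*((-235 - 3*1946) - 4288546) = 6860548*((-235 - 5838) - 4288546) = 6860548*(-6073 - 4288546) = 6860548*(-4294619) = -29463439791212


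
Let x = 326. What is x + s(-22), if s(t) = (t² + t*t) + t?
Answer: 1272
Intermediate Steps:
s(t) = t + 2*t² (s(t) = (t² + t²) + t = 2*t² + t = t + 2*t²)
x + s(-22) = 326 - 22*(1 + 2*(-22)) = 326 - 22*(1 - 44) = 326 - 22*(-43) = 326 + 946 = 1272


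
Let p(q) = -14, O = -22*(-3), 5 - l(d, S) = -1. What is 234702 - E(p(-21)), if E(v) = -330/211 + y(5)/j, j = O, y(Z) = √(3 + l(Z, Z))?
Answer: 1089493733/4642 ≈ 2.3470e+5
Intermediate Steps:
l(d, S) = 6 (l(d, S) = 5 - 1*(-1) = 5 + 1 = 6)
O = 66
y(Z) = 3 (y(Z) = √(3 + 6) = √9 = 3)
j = 66
E(v) = -7049/4642 (E(v) = -330/211 + 3/66 = -330*1/211 + 3*(1/66) = -330/211 + 1/22 = -7049/4642)
234702 - E(p(-21)) = 234702 - 1*(-7049/4642) = 234702 + 7049/4642 = 1089493733/4642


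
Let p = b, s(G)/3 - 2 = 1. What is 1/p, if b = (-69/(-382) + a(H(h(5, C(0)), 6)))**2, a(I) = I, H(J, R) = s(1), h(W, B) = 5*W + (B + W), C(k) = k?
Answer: 145924/12299049 ≈ 0.011865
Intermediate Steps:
s(G) = 9 (s(G) = 6 + 3*1 = 6 + 3 = 9)
h(W, B) = B + 6*W
H(J, R) = 9
b = 12299049/145924 (b = (-69/(-382) + 9)**2 = (-69*(-1/382) + 9)**2 = (69/382 + 9)**2 = (3507/382)**2 = 12299049/145924 ≈ 84.284)
p = 12299049/145924 ≈ 84.284
1/p = 1/(12299049/145924) = 145924/12299049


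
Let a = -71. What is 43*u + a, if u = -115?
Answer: -5016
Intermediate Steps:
43*u + a = 43*(-115) - 71 = -4945 - 71 = -5016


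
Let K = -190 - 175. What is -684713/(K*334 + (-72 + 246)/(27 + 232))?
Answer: 177340667/31574516 ≈ 5.6166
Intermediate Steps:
K = -365
-684713/(K*334 + (-72 + 246)/(27 + 232)) = -684713/(-365*334 + (-72 + 246)/(27 + 232)) = -684713/(-121910 + 174/259) = -684713/(-31574516/259) = -684713*(-259/31574516) = 177340667/31574516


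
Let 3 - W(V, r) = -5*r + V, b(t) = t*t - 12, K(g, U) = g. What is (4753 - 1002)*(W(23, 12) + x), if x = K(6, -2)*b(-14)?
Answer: 4291144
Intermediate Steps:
b(t) = -12 + t**2 (b(t) = t**2 - 12 = -12 + t**2)
x = 1104 (x = 6*(-12 + (-14)**2) = 6*(-12 + 196) = 6*184 = 1104)
W(V, r) = 3 - V + 5*r (W(V, r) = 3 - (-5*r + V) = 3 - (V - 5*r) = 3 + (-V + 5*r) = 3 - V + 5*r)
(4753 - 1002)*(W(23, 12) + x) = (4753 - 1002)*((3 - 1*23 + 5*12) + 1104) = 3751*((3 - 23 + 60) + 1104) = 3751*(40 + 1104) = 3751*1144 = 4291144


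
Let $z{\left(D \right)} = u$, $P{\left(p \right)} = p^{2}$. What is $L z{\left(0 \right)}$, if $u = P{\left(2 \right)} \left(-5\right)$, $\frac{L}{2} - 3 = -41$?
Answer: $1520$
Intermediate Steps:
$L = -76$ ($L = 6 + 2 \left(-41\right) = 6 - 82 = -76$)
$u = -20$ ($u = 2^{2} \left(-5\right) = 4 \left(-5\right) = -20$)
$z{\left(D \right)} = -20$
$L z{\left(0 \right)} = \left(-76\right) \left(-20\right) = 1520$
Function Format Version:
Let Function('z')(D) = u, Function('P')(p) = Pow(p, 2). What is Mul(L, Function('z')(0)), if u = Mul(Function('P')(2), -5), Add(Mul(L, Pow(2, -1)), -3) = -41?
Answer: 1520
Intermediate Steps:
L = -76 (L = Add(6, Mul(2, -41)) = Add(6, -82) = -76)
u = -20 (u = Mul(Pow(2, 2), -5) = Mul(4, -5) = -20)
Function('z')(D) = -20
Mul(L, Function('z')(0)) = Mul(-76, -20) = 1520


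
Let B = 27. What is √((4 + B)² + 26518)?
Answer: √27479 ≈ 165.77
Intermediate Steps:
√((4 + B)² + 26518) = √((4 + 27)² + 26518) = √(31² + 26518) = √(961 + 26518) = √27479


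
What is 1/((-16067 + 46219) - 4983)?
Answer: 1/25169 ≈ 3.9731e-5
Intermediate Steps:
1/((-16067 + 46219) - 4983) = 1/(30152 - 4983) = 1/25169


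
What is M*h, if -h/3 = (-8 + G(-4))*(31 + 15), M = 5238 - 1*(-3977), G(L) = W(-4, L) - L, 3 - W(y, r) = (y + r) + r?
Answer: -13988370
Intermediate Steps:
W(y, r) = 3 - y - 2*r (W(y, r) = 3 - ((y + r) + r) = 3 - ((r + y) + r) = 3 - (y + 2*r) = 3 + (-y - 2*r) = 3 - y - 2*r)
G(L) = 7 - 3*L (G(L) = (3 - 1*(-4) - 2*L) - L = (3 + 4 - 2*L) - L = (7 - 2*L) - L = 7 - 3*L)
M = 9215 (M = 5238 + 3977 = 9215)
h = -1518 (h = -3*(-8 + (7 - 3*(-4)))*(31 + 15) = -3*(-8 + (7 + 12))*46 = -3*(-8 + 19)*46 = -33*46 = -3*506 = -1518)
M*h = 9215*(-1518) = -13988370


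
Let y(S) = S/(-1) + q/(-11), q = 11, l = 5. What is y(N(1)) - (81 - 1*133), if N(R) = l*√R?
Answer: 46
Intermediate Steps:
N(R) = 5*√R
y(S) = -1 - S (y(S) = S/(-1) + 11/(-11) = S*(-1) + 11*(-1/11) = -S - 1 = -1 - S)
y(N(1)) - (81 - 1*133) = (-1 - 5*√1) - (81 - 1*133) = (-1 - 5) - (81 - 133) = (-1 - 1*5) - 1*(-52) = (-1 - 5) + 52 = -6 + 52 = 46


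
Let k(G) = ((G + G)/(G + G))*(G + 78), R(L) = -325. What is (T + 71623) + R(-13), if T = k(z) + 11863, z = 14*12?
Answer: 83407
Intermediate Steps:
z = 168
k(G) = 78 + G (k(G) = ((2*G)/((2*G)))*(78 + G) = ((2*G)*(1/(2*G)))*(78 + G) = 1*(78 + G) = 78 + G)
T = 12109 (T = (78 + 168) + 11863 = 246 + 11863 = 12109)
(T + 71623) + R(-13) = (12109 + 71623) - 325 = 83732 - 325 = 83407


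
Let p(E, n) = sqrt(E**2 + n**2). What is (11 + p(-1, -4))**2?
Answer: (11 + sqrt(17))**2 ≈ 228.71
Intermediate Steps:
(11 + p(-1, -4))**2 = (11 + sqrt((-1)**2 + (-4)**2))**2 = (11 + sqrt(1 + 16))**2 = (11 + sqrt(17))**2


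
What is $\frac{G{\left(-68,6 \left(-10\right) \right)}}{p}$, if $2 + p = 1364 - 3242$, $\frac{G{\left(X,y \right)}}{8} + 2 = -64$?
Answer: $\frac{66}{235} \approx 0.28085$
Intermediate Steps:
$G{\left(X,y \right)} = -528$ ($G{\left(X,y \right)} = -16 + 8 \left(-64\right) = -16 - 512 = -528$)
$p = -1880$ ($p = -2 + \left(1364 - 3242\right) = -2 - 1878 = -1880$)
$\frac{G{\left(-68,6 \left(-10\right) \right)}}{p} = - \frac{528}{-1880} = \left(-528\right) \left(- \frac{1}{1880}\right) = \frac{66}{235}$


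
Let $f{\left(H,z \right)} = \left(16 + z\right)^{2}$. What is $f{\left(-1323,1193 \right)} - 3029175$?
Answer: $-1567494$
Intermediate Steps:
$f{\left(-1323,1193 \right)} - 3029175 = \left(16 + 1193\right)^{2} - 3029175 = 1209^{2} - 3029175 = 1461681 - 3029175 = -1567494$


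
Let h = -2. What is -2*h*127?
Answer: 508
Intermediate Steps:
-2*h*127 = -2*(-2)*127 = 4*127 = 508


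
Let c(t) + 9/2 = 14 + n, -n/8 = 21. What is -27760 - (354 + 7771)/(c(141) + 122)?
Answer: -2010230/73 ≈ -27537.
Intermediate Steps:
n = -168 (n = -8*21 = -168)
c(t) = -317/2 (c(t) = -9/2 + (14 - 168) = -9/2 - 154 = -317/2)
-27760 - (354 + 7771)/(c(141) + 122) = -27760 - (354 + 7771)/(-317/2 + 122) = -27760 - 8125/(-73/2) = -27760 - 8125*(-2)/73 = -27760 - 1*(-16250/73) = -27760 + 16250/73 = -2010230/73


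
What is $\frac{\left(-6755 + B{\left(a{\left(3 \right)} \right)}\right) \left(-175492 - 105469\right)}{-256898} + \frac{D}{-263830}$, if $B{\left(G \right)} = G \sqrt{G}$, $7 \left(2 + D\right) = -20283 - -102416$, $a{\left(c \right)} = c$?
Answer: $- \frac{876266549724103}{118610448845} + \frac{842883 \sqrt{3}}{256898} \approx -7382.1$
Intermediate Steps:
$D = \frac{82119}{7}$ ($D = -2 + \frac{-20283 - -102416}{7} = -2 + \frac{-20283 + 102416}{7} = -2 + \frac{1}{7} \cdot 82133 = -2 + \frac{82133}{7} = \frac{82119}{7} \approx 11731.0$)
$B{\left(G \right)} = G^{\frac{3}{2}}$
$\frac{\left(-6755 + B{\left(a{\left(3 \right)} \right)}\right) \left(-175492 - 105469\right)}{-256898} + \frac{D}{-263830} = \frac{\left(-6755 + 3^{\frac{3}{2}}\right) \left(-175492 - 105469\right)}{-256898} + \frac{82119}{7 \left(-263830\right)} = \left(-6755 + 3 \sqrt{3}\right) \left(-280961\right) \left(- \frac{1}{256898}\right) + \frac{82119}{7} \left(- \frac{1}{263830}\right) = \left(1897891555 - 842883 \sqrt{3}\right) \left(- \frac{1}{256898}\right) - \frac{82119}{1846810} = \left(- \frac{1897891555}{256898} + \frac{842883 \sqrt{3}}{256898}\right) - \frac{82119}{1846810} = - \frac{876266549724103}{118610448845} + \frac{842883 \sqrt{3}}{256898}$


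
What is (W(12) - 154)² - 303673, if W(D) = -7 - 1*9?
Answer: -274773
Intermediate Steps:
W(D) = -16 (W(D) = -7 - 9 = -16)
(W(12) - 154)² - 303673 = (-16 - 154)² - 303673 = (-170)² - 303673 = 28900 - 303673 = -274773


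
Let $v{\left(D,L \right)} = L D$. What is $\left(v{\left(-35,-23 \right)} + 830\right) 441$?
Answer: $721035$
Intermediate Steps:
$v{\left(D,L \right)} = D L$
$\left(v{\left(-35,-23 \right)} + 830\right) 441 = \left(\left(-35\right) \left(-23\right) + 830\right) 441 = \left(805 + 830\right) 441 = 1635 \cdot 441 = 721035$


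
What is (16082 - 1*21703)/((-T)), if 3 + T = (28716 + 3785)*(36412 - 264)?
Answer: 511/106804195 ≈ 4.7845e-6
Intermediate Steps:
T = 1174846145 (T = -3 + (28716 + 3785)*(36412 - 264) = -3 + 32501*36148 = -3 + 1174846148 = 1174846145)
(16082 - 1*21703)/((-T)) = (16082 - 1*21703)/((-1*1174846145)) = (16082 - 21703)/(-1174846145) = -5621*(-1/1174846145) = 511/106804195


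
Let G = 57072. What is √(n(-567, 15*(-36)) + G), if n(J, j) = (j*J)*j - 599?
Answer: I*√165280727 ≈ 12856.0*I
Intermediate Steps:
n(J, j) = -599 + J*j² (n(J, j) = (J*j)*j - 599 = J*j² - 599 = -599 + J*j²)
√(n(-567, 15*(-36)) + G) = √((-599 - 567*(15*(-36))²) + 57072) = √((-599 - 567*(-540)²) + 57072) = √((-599 - 567*291600) + 57072) = √((-599 - 165337200) + 57072) = √(-165337799 + 57072) = √(-165280727) = I*√165280727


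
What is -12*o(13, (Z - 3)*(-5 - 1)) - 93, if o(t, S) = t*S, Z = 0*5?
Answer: -2901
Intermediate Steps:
Z = 0
o(t, S) = S*t
-12*o(13, (Z - 3)*(-5 - 1)) - 93 = -12*(0 - 3)*(-5 - 1)*13 - 93 = -12*(-3*(-6))*13 - 93 = -216*13 - 93 = -12*234 - 93 = -2808 - 93 = -2901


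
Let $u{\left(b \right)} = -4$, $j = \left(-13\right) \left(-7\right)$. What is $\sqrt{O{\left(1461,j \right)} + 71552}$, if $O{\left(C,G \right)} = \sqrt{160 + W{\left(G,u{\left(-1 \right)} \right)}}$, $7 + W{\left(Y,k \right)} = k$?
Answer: $\sqrt{71552 + \sqrt{149}} \approx 267.51$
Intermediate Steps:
$j = 91$
$W{\left(Y,k \right)} = -7 + k$
$O{\left(C,G \right)} = \sqrt{149}$ ($O{\left(C,G \right)} = \sqrt{160 - 11} = \sqrt{149}$)
$\sqrt{O{\left(1461,j \right)} + 71552} = \sqrt{\sqrt{149} + 71552} = \sqrt{71552 + \sqrt{149}}$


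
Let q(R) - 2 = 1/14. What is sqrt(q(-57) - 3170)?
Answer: I*sqrt(620914)/14 ≈ 56.284*I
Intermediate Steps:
q(R) = 29/14 (q(R) = 2 + 1/14 = 29/14)
sqrt(q(-57) - 3170) = sqrt(29/14 - 3170) = sqrt(-44351/14) = I*sqrt(620914)/14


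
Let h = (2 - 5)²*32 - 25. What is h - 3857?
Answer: -3594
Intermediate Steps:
h = 263 (h = (-3)²*32 - 25 = 9*32 - 25 = 288 - 25 = 263)
h - 3857 = 263 - 3857 = -3594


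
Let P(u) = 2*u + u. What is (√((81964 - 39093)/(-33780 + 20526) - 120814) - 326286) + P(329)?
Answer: -325299 + I*√9607869762/282 ≈ -3.253e+5 + 347.59*I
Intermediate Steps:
P(u) = 3*u
(√((81964 - 39093)/(-33780 + 20526) - 120814) - 326286) + P(329) = (√((81964 - 39093)/(-33780 + 20526) - 120814) - 326286) + 3*329 = (√(42871/(-13254) - 120814) - 326286) + 987 = (√(42871*(-1/13254) - 120814) - 326286) + 987 = (√(-42871/13254 - 120814) - 326286) + 987 = (√(-1601311627/13254) - 326286) + 987 = (I*√9607869762/282 - 326286) + 987 = (-326286 + I*√9607869762/282) + 987 = -325299 + I*√9607869762/282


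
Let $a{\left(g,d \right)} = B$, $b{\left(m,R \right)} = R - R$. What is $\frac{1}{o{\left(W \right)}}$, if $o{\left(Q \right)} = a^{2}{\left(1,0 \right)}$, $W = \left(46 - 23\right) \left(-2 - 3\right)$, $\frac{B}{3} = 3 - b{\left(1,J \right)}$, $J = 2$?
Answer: $\frac{1}{81} \approx 0.012346$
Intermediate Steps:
$b{\left(m,R \right)} = 0$
$B = 9$ ($B = 3 \left(3 - 0\right) = 3 \left(3 + 0\right) = 3 \cdot 3 = 9$)
$W = -115$ ($W = 23 \left(-5\right) = -115$)
$a{\left(g,d \right)} = 9$
$o{\left(Q \right)} = 81$ ($o{\left(Q \right)} = 9^{2} = 81$)
$\frac{1}{o{\left(W \right)}} = \frac{1}{81}$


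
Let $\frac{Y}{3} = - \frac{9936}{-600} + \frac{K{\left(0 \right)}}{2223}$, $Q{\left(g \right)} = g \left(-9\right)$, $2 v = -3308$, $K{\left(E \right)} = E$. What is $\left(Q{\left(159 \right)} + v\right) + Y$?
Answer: $- \frac{75883}{25} \approx -3035.3$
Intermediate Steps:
$v = -1654$ ($v = \frac{1}{2} \left(-3308\right) = -1654$)
$Q{\left(g \right)} = - 9 g$
$Y = \frac{1242}{25}$ ($Y = 3 \left(- \frac{9936}{-600} + \frac{0}{2223}\right) = 3 \left(\left(-9936\right) \left(- \frac{1}{600}\right) + 0 \cdot \frac{1}{2223}\right) = 3 \left(\frac{414}{25} + 0\right) = 3 \cdot \frac{414}{25} = \frac{1242}{25} \approx 49.68$)
$\left(Q{\left(159 \right)} + v\right) + Y = \left(\left(-9\right) 159 - 1654\right) + \frac{1242}{25} = \left(-1431 - 1654\right) + \frac{1242}{25} = -3085 + \frac{1242}{25} = - \frac{75883}{25}$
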